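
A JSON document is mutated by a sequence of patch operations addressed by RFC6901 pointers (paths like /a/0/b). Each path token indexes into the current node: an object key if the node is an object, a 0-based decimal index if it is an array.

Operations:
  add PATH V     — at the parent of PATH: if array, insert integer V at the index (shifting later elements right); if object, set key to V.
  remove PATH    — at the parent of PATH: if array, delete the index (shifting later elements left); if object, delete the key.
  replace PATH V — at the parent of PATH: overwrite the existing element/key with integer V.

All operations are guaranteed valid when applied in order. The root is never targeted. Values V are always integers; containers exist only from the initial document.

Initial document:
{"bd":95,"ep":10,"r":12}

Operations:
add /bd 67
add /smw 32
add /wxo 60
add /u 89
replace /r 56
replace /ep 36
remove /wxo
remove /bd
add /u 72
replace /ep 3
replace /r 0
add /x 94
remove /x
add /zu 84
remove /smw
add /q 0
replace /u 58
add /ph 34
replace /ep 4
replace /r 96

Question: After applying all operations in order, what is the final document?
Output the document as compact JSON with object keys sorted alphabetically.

Answer: {"ep":4,"ph":34,"q":0,"r":96,"u":58,"zu":84}

Derivation:
After op 1 (add /bd 67): {"bd":67,"ep":10,"r":12}
After op 2 (add /smw 32): {"bd":67,"ep":10,"r":12,"smw":32}
After op 3 (add /wxo 60): {"bd":67,"ep":10,"r":12,"smw":32,"wxo":60}
After op 4 (add /u 89): {"bd":67,"ep":10,"r":12,"smw":32,"u":89,"wxo":60}
After op 5 (replace /r 56): {"bd":67,"ep":10,"r":56,"smw":32,"u":89,"wxo":60}
After op 6 (replace /ep 36): {"bd":67,"ep":36,"r":56,"smw":32,"u":89,"wxo":60}
After op 7 (remove /wxo): {"bd":67,"ep":36,"r":56,"smw":32,"u":89}
After op 8 (remove /bd): {"ep":36,"r":56,"smw":32,"u":89}
After op 9 (add /u 72): {"ep":36,"r":56,"smw":32,"u":72}
After op 10 (replace /ep 3): {"ep":3,"r":56,"smw":32,"u":72}
After op 11 (replace /r 0): {"ep":3,"r":0,"smw":32,"u":72}
After op 12 (add /x 94): {"ep":3,"r":0,"smw":32,"u":72,"x":94}
After op 13 (remove /x): {"ep":3,"r":0,"smw":32,"u":72}
After op 14 (add /zu 84): {"ep":3,"r":0,"smw":32,"u":72,"zu":84}
After op 15 (remove /smw): {"ep":3,"r":0,"u":72,"zu":84}
After op 16 (add /q 0): {"ep":3,"q":0,"r":0,"u":72,"zu":84}
After op 17 (replace /u 58): {"ep":3,"q":0,"r":0,"u":58,"zu":84}
After op 18 (add /ph 34): {"ep":3,"ph":34,"q":0,"r":0,"u":58,"zu":84}
After op 19 (replace /ep 4): {"ep":4,"ph":34,"q":0,"r":0,"u":58,"zu":84}
After op 20 (replace /r 96): {"ep":4,"ph":34,"q":0,"r":96,"u":58,"zu":84}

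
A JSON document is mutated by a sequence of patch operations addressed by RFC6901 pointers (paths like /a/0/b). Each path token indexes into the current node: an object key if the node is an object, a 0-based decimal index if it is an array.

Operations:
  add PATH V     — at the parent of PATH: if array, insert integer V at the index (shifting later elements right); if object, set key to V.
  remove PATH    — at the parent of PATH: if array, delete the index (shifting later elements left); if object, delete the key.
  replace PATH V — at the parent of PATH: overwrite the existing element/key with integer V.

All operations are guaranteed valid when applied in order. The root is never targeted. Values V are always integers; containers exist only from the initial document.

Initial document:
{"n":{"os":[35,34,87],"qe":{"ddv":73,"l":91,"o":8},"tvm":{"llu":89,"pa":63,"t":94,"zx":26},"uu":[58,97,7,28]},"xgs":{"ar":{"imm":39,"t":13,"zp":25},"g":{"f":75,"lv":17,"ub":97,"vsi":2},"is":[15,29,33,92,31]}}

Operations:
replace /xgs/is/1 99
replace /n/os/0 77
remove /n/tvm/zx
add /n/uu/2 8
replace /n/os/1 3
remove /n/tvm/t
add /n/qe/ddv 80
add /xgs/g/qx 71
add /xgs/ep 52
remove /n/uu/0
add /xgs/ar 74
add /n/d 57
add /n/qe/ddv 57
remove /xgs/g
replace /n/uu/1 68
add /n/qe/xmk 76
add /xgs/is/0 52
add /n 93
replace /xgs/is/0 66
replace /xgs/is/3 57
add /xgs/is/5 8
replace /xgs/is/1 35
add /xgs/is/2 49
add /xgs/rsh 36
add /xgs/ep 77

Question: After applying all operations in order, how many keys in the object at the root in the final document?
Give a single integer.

Answer: 2

Derivation:
After op 1 (replace /xgs/is/1 99): {"n":{"os":[35,34,87],"qe":{"ddv":73,"l":91,"o":8},"tvm":{"llu":89,"pa":63,"t":94,"zx":26},"uu":[58,97,7,28]},"xgs":{"ar":{"imm":39,"t":13,"zp":25},"g":{"f":75,"lv":17,"ub":97,"vsi":2},"is":[15,99,33,92,31]}}
After op 2 (replace /n/os/0 77): {"n":{"os":[77,34,87],"qe":{"ddv":73,"l":91,"o":8},"tvm":{"llu":89,"pa":63,"t":94,"zx":26},"uu":[58,97,7,28]},"xgs":{"ar":{"imm":39,"t":13,"zp":25},"g":{"f":75,"lv":17,"ub":97,"vsi":2},"is":[15,99,33,92,31]}}
After op 3 (remove /n/tvm/zx): {"n":{"os":[77,34,87],"qe":{"ddv":73,"l":91,"o":8},"tvm":{"llu":89,"pa":63,"t":94},"uu":[58,97,7,28]},"xgs":{"ar":{"imm":39,"t":13,"zp":25},"g":{"f":75,"lv":17,"ub":97,"vsi":2},"is":[15,99,33,92,31]}}
After op 4 (add /n/uu/2 8): {"n":{"os":[77,34,87],"qe":{"ddv":73,"l":91,"o":8},"tvm":{"llu":89,"pa":63,"t":94},"uu":[58,97,8,7,28]},"xgs":{"ar":{"imm":39,"t":13,"zp":25},"g":{"f":75,"lv":17,"ub":97,"vsi":2},"is":[15,99,33,92,31]}}
After op 5 (replace /n/os/1 3): {"n":{"os":[77,3,87],"qe":{"ddv":73,"l":91,"o":8},"tvm":{"llu":89,"pa":63,"t":94},"uu":[58,97,8,7,28]},"xgs":{"ar":{"imm":39,"t":13,"zp":25},"g":{"f":75,"lv":17,"ub":97,"vsi":2},"is":[15,99,33,92,31]}}
After op 6 (remove /n/tvm/t): {"n":{"os":[77,3,87],"qe":{"ddv":73,"l":91,"o":8},"tvm":{"llu":89,"pa":63},"uu":[58,97,8,7,28]},"xgs":{"ar":{"imm":39,"t":13,"zp":25},"g":{"f":75,"lv":17,"ub":97,"vsi":2},"is":[15,99,33,92,31]}}
After op 7 (add /n/qe/ddv 80): {"n":{"os":[77,3,87],"qe":{"ddv":80,"l":91,"o":8},"tvm":{"llu":89,"pa":63},"uu":[58,97,8,7,28]},"xgs":{"ar":{"imm":39,"t":13,"zp":25},"g":{"f":75,"lv":17,"ub":97,"vsi":2},"is":[15,99,33,92,31]}}
After op 8 (add /xgs/g/qx 71): {"n":{"os":[77,3,87],"qe":{"ddv":80,"l":91,"o":8},"tvm":{"llu":89,"pa":63},"uu":[58,97,8,7,28]},"xgs":{"ar":{"imm":39,"t":13,"zp":25},"g":{"f":75,"lv":17,"qx":71,"ub":97,"vsi":2},"is":[15,99,33,92,31]}}
After op 9 (add /xgs/ep 52): {"n":{"os":[77,3,87],"qe":{"ddv":80,"l":91,"o":8},"tvm":{"llu":89,"pa":63},"uu":[58,97,8,7,28]},"xgs":{"ar":{"imm":39,"t":13,"zp":25},"ep":52,"g":{"f":75,"lv":17,"qx":71,"ub":97,"vsi":2},"is":[15,99,33,92,31]}}
After op 10 (remove /n/uu/0): {"n":{"os":[77,3,87],"qe":{"ddv":80,"l":91,"o":8},"tvm":{"llu":89,"pa":63},"uu":[97,8,7,28]},"xgs":{"ar":{"imm":39,"t":13,"zp":25},"ep":52,"g":{"f":75,"lv":17,"qx":71,"ub":97,"vsi":2},"is":[15,99,33,92,31]}}
After op 11 (add /xgs/ar 74): {"n":{"os":[77,3,87],"qe":{"ddv":80,"l":91,"o":8},"tvm":{"llu":89,"pa":63},"uu":[97,8,7,28]},"xgs":{"ar":74,"ep":52,"g":{"f":75,"lv":17,"qx":71,"ub":97,"vsi":2},"is":[15,99,33,92,31]}}
After op 12 (add /n/d 57): {"n":{"d":57,"os":[77,3,87],"qe":{"ddv":80,"l":91,"o":8},"tvm":{"llu":89,"pa":63},"uu":[97,8,7,28]},"xgs":{"ar":74,"ep":52,"g":{"f":75,"lv":17,"qx":71,"ub":97,"vsi":2},"is":[15,99,33,92,31]}}
After op 13 (add /n/qe/ddv 57): {"n":{"d":57,"os":[77,3,87],"qe":{"ddv":57,"l":91,"o":8},"tvm":{"llu":89,"pa":63},"uu":[97,8,7,28]},"xgs":{"ar":74,"ep":52,"g":{"f":75,"lv":17,"qx":71,"ub":97,"vsi":2},"is":[15,99,33,92,31]}}
After op 14 (remove /xgs/g): {"n":{"d":57,"os":[77,3,87],"qe":{"ddv":57,"l":91,"o":8},"tvm":{"llu":89,"pa":63},"uu":[97,8,7,28]},"xgs":{"ar":74,"ep":52,"is":[15,99,33,92,31]}}
After op 15 (replace /n/uu/1 68): {"n":{"d":57,"os":[77,3,87],"qe":{"ddv":57,"l":91,"o":8},"tvm":{"llu":89,"pa":63},"uu":[97,68,7,28]},"xgs":{"ar":74,"ep":52,"is":[15,99,33,92,31]}}
After op 16 (add /n/qe/xmk 76): {"n":{"d":57,"os":[77,3,87],"qe":{"ddv":57,"l":91,"o":8,"xmk":76},"tvm":{"llu":89,"pa":63},"uu":[97,68,7,28]},"xgs":{"ar":74,"ep":52,"is":[15,99,33,92,31]}}
After op 17 (add /xgs/is/0 52): {"n":{"d":57,"os":[77,3,87],"qe":{"ddv":57,"l":91,"o":8,"xmk":76},"tvm":{"llu":89,"pa":63},"uu":[97,68,7,28]},"xgs":{"ar":74,"ep":52,"is":[52,15,99,33,92,31]}}
After op 18 (add /n 93): {"n":93,"xgs":{"ar":74,"ep":52,"is":[52,15,99,33,92,31]}}
After op 19 (replace /xgs/is/0 66): {"n":93,"xgs":{"ar":74,"ep":52,"is":[66,15,99,33,92,31]}}
After op 20 (replace /xgs/is/3 57): {"n":93,"xgs":{"ar":74,"ep":52,"is":[66,15,99,57,92,31]}}
After op 21 (add /xgs/is/5 8): {"n":93,"xgs":{"ar":74,"ep":52,"is":[66,15,99,57,92,8,31]}}
After op 22 (replace /xgs/is/1 35): {"n":93,"xgs":{"ar":74,"ep":52,"is":[66,35,99,57,92,8,31]}}
After op 23 (add /xgs/is/2 49): {"n":93,"xgs":{"ar":74,"ep":52,"is":[66,35,49,99,57,92,8,31]}}
After op 24 (add /xgs/rsh 36): {"n":93,"xgs":{"ar":74,"ep":52,"is":[66,35,49,99,57,92,8,31],"rsh":36}}
After op 25 (add /xgs/ep 77): {"n":93,"xgs":{"ar":74,"ep":77,"is":[66,35,49,99,57,92,8,31],"rsh":36}}
Size at the root: 2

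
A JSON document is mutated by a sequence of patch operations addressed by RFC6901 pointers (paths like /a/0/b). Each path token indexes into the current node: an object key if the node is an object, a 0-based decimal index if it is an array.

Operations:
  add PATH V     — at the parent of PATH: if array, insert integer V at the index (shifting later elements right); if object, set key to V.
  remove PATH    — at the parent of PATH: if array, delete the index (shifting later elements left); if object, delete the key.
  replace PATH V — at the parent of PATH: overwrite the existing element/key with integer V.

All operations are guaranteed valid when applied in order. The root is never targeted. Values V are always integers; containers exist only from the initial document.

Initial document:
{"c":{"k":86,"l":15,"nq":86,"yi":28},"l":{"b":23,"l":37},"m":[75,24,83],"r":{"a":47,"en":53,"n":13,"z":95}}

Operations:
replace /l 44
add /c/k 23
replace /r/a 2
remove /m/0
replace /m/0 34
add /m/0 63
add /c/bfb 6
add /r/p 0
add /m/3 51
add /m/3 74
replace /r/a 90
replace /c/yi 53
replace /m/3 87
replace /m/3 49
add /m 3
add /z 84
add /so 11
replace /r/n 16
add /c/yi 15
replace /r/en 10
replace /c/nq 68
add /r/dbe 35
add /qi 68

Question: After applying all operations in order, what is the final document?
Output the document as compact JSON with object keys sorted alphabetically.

After op 1 (replace /l 44): {"c":{"k":86,"l":15,"nq":86,"yi":28},"l":44,"m":[75,24,83],"r":{"a":47,"en":53,"n":13,"z":95}}
After op 2 (add /c/k 23): {"c":{"k":23,"l":15,"nq":86,"yi":28},"l":44,"m":[75,24,83],"r":{"a":47,"en":53,"n":13,"z":95}}
After op 3 (replace /r/a 2): {"c":{"k":23,"l":15,"nq":86,"yi":28},"l":44,"m":[75,24,83],"r":{"a":2,"en":53,"n":13,"z":95}}
After op 4 (remove /m/0): {"c":{"k":23,"l":15,"nq":86,"yi":28},"l":44,"m":[24,83],"r":{"a":2,"en":53,"n":13,"z":95}}
After op 5 (replace /m/0 34): {"c":{"k":23,"l":15,"nq":86,"yi":28},"l":44,"m":[34,83],"r":{"a":2,"en":53,"n":13,"z":95}}
After op 6 (add /m/0 63): {"c":{"k":23,"l":15,"nq":86,"yi":28},"l":44,"m":[63,34,83],"r":{"a":2,"en":53,"n":13,"z":95}}
After op 7 (add /c/bfb 6): {"c":{"bfb":6,"k":23,"l":15,"nq":86,"yi":28},"l":44,"m":[63,34,83],"r":{"a":2,"en":53,"n":13,"z":95}}
After op 8 (add /r/p 0): {"c":{"bfb":6,"k":23,"l":15,"nq":86,"yi":28},"l":44,"m":[63,34,83],"r":{"a":2,"en":53,"n":13,"p":0,"z":95}}
After op 9 (add /m/3 51): {"c":{"bfb":6,"k":23,"l":15,"nq":86,"yi":28},"l":44,"m":[63,34,83,51],"r":{"a":2,"en":53,"n":13,"p":0,"z":95}}
After op 10 (add /m/3 74): {"c":{"bfb":6,"k":23,"l":15,"nq":86,"yi":28},"l":44,"m":[63,34,83,74,51],"r":{"a":2,"en":53,"n":13,"p":0,"z":95}}
After op 11 (replace /r/a 90): {"c":{"bfb":6,"k":23,"l":15,"nq":86,"yi":28},"l":44,"m":[63,34,83,74,51],"r":{"a":90,"en":53,"n":13,"p":0,"z":95}}
After op 12 (replace /c/yi 53): {"c":{"bfb":6,"k":23,"l":15,"nq":86,"yi":53},"l":44,"m":[63,34,83,74,51],"r":{"a":90,"en":53,"n":13,"p":0,"z":95}}
After op 13 (replace /m/3 87): {"c":{"bfb":6,"k":23,"l":15,"nq":86,"yi":53},"l":44,"m":[63,34,83,87,51],"r":{"a":90,"en":53,"n":13,"p":0,"z":95}}
After op 14 (replace /m/3 49): {"c":{"bfb":6,"k":23,"l":15,"nq":86,"yi":53},"l":44,"m":[63,34,83,49,51],"r":{"a":90,"en":53,"n":13,"p":0,"z":95}}
After op 15 (add /m 3): {"c":{"bfb":6,"k":23,"l":15,"nq":86,"yi":53},"l":44,"m":3,"r":{"a":90,"en":53,"n":13,"p":0,"z":95}}
After op 16 (add /z 84): {"c":{"bfb":6,"k":23,"l":15,"nq":86,"yi":53},"l":44,"m":3,"r":{"a":90,"en":53,"n":13,"p":0,"z":95},"z":84}
After op 17 (add /so 11): {"c":{"bfb":6,"k":23,"l":15,"nq":86,"yi":53},"l":44,"m":3,"r":{"a":90,"en":53,"n":13,"p":0,"z":95},"so":11,"z":84}
After op 18 (replace /r/n 16): {"c":{"bfb":6,"k":23,"l":15,"nq":86,"yi":53},"l":44,"m":3,"r":{"a":90,"en":53,"n":16,"p":0,"z":95},"so":11,"z":84}
After op 19 (add /c/yi 15): {"c":{"bfb":6,"k":23,"l":15,"nq":86,"yi":15},"l":44,"m":3,"r":{"a":90,"en":53,"n":16,"p":0,"z":95},"so":11,"z":84}
After op 20 (replace /r/en 10): {"c":{"bfb":6,"k":23,"l":15,"nq":86,"yi":15},"l":44,"m":3,"r":{"a":90,"en":10,"n":16,"p":0,"z":95},"so":11,"z":84}
After op 21 (replace /c/nq 68): {"c":{"bfb":6,"k":23,"l":15,"nq":68,"yi":15},"l":44,"m":3,"r":{"a":90,"en":10,"n":16,"p":0,"z":95},"so":11,"z":84}
After op 22 (add /r/dbe 35): {"c":{"bfb":6,"k":23,"l":15,"nq":68,"yi":15},"l":44,"m":3,"r":{"a":90,"dbe":35,"en":10,"n":16,"p":0,"z":95},"so":11,"z":84}
After op 23 (add /qi 68): {"c":{"bfb":6,"k":23,"l":15,"nq":68,"yi":15},"l":44,"m":3,"qi":68,"r":{"a":90,"dbe":35,"en":10,"n":16,"p":0,"z":95},"so":11,"z":84}

Answer: {"c":{"bfb":6,"k":23,"l":15,"nq":68,"yi":15},"l":44,"m":3,"qi":68,"r":{"a":90,"dbe":35,"en":10,"n":16,"p":0,"z":95},"so":11,"z":84}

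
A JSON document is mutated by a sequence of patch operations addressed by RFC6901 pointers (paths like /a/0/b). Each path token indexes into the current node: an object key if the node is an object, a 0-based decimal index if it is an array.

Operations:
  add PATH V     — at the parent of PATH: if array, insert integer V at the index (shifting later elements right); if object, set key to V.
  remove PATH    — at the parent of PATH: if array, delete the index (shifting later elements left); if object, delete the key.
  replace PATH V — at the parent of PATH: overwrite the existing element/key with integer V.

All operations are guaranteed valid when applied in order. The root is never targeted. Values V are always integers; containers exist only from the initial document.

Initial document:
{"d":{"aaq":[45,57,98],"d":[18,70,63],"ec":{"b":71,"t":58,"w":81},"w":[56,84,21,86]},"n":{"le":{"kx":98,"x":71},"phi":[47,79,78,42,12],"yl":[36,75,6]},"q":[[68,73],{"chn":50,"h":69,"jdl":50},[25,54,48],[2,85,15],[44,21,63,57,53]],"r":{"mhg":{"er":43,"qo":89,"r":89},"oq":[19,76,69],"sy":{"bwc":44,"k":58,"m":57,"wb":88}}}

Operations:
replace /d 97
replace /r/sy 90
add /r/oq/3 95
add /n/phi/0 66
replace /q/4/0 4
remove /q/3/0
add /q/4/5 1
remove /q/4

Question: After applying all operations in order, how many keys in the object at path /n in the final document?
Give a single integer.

After op 1 (replace /d 97): {"d":97,"n":{"le":{"kx":98,"x":71},"phi":[47,79,78,42,12],"yl":[36,75,6]},"q":[[68,73],{"chn":50,"h":69,"jdl":50},[25,54,48],[2,85,15],[44,21,63,57,53]],"r":{"mhg":{"er":43,"qo":89,"r":89},"oq":[19,76,69],"sy":{"bwc":44,"k":58,"m":57,"wb":88}}}
After op 2 (replace /r/sy 90): {"d":97,"n":{"le":{"kx":98,"x":71},"phi":[47,79,78,42,12],"yl":[36,75,6]},"q":[[68,73],{"chn":50,"h":69,"jdl":50},[25,54,48],[2,85,15],[44,21,63,57,53]],"r":{"mhg":{"er":43,"qo":89,"r":89},"oq":[19,76,69],"sy":90}}
After op 3 (add /r/oq/3 95): {"d":97,"n":{"le":{"kx":98,"x":71},"phi":[47,79,78,42,12],"yl":[36,75,6]},"q":[[68,73],{"chn":50,"h":69,"jdl":50},[25,54,48],[2,85,15],[44,21,63,57,53]],"r":{"mhg":{"er":43,"qo":89,"r":89},"oq":[19,76,69,95],"sy":90}}
After op 4 (add /n/phi/0 66): {"d":97,"n":{"le":{"kx":98,"x":71},"phi":[66,47,79,78,42,12],"yl":[36,75,6]},"q":[[68,73],{"chn":50,"h":69,"jdl":50},[25,54,48],[2,85,15],[44,21,63,57,53]],"r":{"mhg":{"er":43,"qo":89,"r":89},"oq":[19,76,69,95],"sy":90}}
After op 5 (replace /q/4/0 4): {"d":97,"n":{"le":{"kx":98,"x":71},"phi":[66,47,79,78,42,12],"yl":[36,75,6]},"q":[[68,73],{"chn":50,"h":69,"jdl":50},[25,54,48],[2,85,15],[4,21,63,57,53]],"r":{"mhg":{"er":43,"qo":89,"r":89},"oq":[19,76,69,95],"sy":90}}
After op 6 (remove /q/3/0): {"d":97,"n":{"le":{"kx":98,"x":71},"phi":[66,47,79,78,42,12],"yl":[36,75,6]},"q":[[68,73],{"chn":50,"h":69,"jdl":50},[25,54,48],[85,15],[4,21,63,57,53]],"r":{"mhg":{"er":43,"qo":89,"r":89},"oq":[19,76,69,95],"sy":90}}
After op 7 (add /q/4/5 1): {"d":97,"n":{"le":{"kx":98,"x":71},"phi":[66,47,79,78,42,12],"yl":[36,75,6]},"q":[[68,73],{"chn":50,"h":69,"jdl":50},[25,54,48],[85,15],[4,21,63,57,53,1]],"r":{"mhg":{"er":43,"qo":89,"r":89},"oq":[19,76,69,95],"sy":90}}
After op 8 (remove /q/4): {"d":97,"n":{"le":{"kx":98,"x":71},"phi":[66,47,79,78,42,12],"yl":[36,75,6]},"q":[[68,73],{"chn":50,"h":69,"jdl":50},[25,54,48],[85,15]],"r":{"mhg":{"er":43,"qo":89,"r":89},"oq":[19,76,69,95],"sy":90}}
Size at path /n: 3

Answer: 3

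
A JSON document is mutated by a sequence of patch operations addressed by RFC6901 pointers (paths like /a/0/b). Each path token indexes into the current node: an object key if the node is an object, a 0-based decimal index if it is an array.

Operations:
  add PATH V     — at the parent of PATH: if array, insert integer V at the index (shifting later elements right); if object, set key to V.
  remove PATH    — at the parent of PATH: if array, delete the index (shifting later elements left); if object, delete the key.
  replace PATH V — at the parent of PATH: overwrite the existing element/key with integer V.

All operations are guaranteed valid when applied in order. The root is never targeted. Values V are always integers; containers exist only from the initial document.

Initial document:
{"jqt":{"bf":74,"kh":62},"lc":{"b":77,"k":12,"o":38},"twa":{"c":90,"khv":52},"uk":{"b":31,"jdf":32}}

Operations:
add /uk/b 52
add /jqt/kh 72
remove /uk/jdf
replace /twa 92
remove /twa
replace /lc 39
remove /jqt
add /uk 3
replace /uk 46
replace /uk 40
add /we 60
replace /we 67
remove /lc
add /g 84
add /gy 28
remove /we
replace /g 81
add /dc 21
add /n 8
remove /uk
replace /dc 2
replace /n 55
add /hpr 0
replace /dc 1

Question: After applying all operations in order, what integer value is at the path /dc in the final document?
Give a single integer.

After op 1 (add /uk/b 52): {"jqt":{"bf":74,"kh":62},"lc":{"b":77,"k":12,"o":38},"twa":{"c":90,"khv":52},"uk":{"b":52,"jdf":32}}
After op 2 (add /jqt/kh 72): {"jqt":{"bf":74,"kh":72},"lc":{"b":77,"k":12,"o":38},"twa":{"c":90,"khv":52},"uk":{"b":52,"jdf":32}}
After op 3 (remove /uk/jdf): {"jqt":{"bf":74,"kh":72},"lc":{"b":77,"k":12,"o":38},"twa":{"c":90,"khv":52},"uk":{"b":52}}
After op 4 (replace /twa 92): {"jqt":{"bf":74,"kh":72},"lc":{"b":77,"k":12,"o":38},"twa":92,"uk":{"b":52}}
After op 5 (remove /twa): {"jqt":{"bf":74,"kh":72},"lc":{"b":77,"k":12,"o":38},"uk":{"b":52}}
After op 6 (replace /lc 39): {"jqt":{"bf":74,"kh":72},"lc":39,"uk":{"b":52}}
After op 7 (remove /jqt): {"lc":39,"uk":{"b":52}}
After op 8 (add /uk 3): {"lc":39,"uk":3}
After op 9 (replace /uk 46): {"lc":39,"uk":46}
After op 10 (replace /uk 40): {"lc":39,"uk":40}
After op 11 (add /we 60): {"lc":39,"uk":40,"we":60}
After op 12 (replace /we 67): {"lc":39,"uk":40,"we":67}
After op 13 (remove /lc): {"uk":40,"we":67}
After op 14 (add /g 84): {"g":84,"uk":40,"we":67}
After op 15 (add /gy 28): {"g":84,"gy":28,"uk":40,"we":67}
After op 16 (remove /we): {"g":84,"gy":28,"uk":40}
After op 17 (replace /g 81): {"g":81,"gy":28,"uk":40}
After op 18 (add /dc 21): {"dc":21,"g":81,"gy":28,"uk":40}
After op 19 (add /n 8): {"dc":21,"g":81,"gy":28,"n":8,"uk":40}
After op 20 (remove /uk): {"dc":21,"g":81,"gy":28,"n":8}
After op 21 (replace /dc 2): {"dc":2,"g":81,"gy":28,"n":8}
After op 22 (replace /n 55): {"dc":2,"g":81,"gy":28,"n":55}
After op 23 (add /hpr 0): {"dc":2,"g":81,"gy":28,"hpr":0,"n":55}
After op 24 (replace /dc 1): {"dc":1,"g":81,"gy":28,"hpr":0,"n":55}
Value at /dc: 1

Answer: 1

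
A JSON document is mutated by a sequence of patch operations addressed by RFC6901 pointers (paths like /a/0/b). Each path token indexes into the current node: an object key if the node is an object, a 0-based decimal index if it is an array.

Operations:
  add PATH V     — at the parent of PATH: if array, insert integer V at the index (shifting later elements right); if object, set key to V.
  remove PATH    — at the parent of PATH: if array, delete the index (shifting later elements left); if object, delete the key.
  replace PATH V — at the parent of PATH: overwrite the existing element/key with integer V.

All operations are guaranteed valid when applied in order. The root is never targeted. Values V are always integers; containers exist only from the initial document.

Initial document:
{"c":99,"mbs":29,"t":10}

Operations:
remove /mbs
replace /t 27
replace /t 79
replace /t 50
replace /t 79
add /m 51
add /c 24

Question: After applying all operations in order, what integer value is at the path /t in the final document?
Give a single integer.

Answer: 79

Derivation:
After op 1 (remove /mbs): {"c":99,"t":10}
After op 2 (replace /t 27): {"c":99,"t":27}
After op 3 (replace /t 79): {"c":99,"t":79}
After op 4 (replace /t 50): {"c":99,"t":50}
After op 5 (replace /t 79): {"c":99,"t":79}
After op 6 (add /m 51): {"c":99,"m":51,"t":79}
After op 7 (add /c 24): {"c":24,"m":51,"t":79}
Value at /t: 79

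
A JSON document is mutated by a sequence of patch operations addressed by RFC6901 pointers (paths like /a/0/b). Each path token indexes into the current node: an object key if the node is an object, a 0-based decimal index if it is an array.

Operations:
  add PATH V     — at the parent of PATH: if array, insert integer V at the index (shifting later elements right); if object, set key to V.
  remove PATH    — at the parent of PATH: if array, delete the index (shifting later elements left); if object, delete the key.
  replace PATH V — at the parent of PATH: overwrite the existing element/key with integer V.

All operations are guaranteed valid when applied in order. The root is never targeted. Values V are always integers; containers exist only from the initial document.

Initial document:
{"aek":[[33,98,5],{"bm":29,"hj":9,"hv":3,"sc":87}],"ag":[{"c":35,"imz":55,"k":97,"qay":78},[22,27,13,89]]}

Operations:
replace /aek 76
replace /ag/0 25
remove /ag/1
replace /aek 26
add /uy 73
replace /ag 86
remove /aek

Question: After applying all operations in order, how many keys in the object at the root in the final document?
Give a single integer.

After op 1 (replace /aek 76): {"aek":76,"ag":[{"c":35,"imz":55,"k":97,"qay":78},[22,27,13,89]]}
After op 2 (replace /ag/0 25): {"aek":76,"ag":[25,[22,27,13,89]]}
After op 3 (remove /ag/1): {"aek":76,"ag":[25]}
After op 4 (replace /aek 26): {"aek":26,"ag":[25]}
After op 5 (add /uy 73): {"aek":26,"ag":[25],"uy":73}
After op 6 (replace /ag 86): {"aek":26,"ag":86,"uy":73}
After op 7 (remove /aek): {"ag":86,"uy":73}
Size at the root: 2

Answer: 2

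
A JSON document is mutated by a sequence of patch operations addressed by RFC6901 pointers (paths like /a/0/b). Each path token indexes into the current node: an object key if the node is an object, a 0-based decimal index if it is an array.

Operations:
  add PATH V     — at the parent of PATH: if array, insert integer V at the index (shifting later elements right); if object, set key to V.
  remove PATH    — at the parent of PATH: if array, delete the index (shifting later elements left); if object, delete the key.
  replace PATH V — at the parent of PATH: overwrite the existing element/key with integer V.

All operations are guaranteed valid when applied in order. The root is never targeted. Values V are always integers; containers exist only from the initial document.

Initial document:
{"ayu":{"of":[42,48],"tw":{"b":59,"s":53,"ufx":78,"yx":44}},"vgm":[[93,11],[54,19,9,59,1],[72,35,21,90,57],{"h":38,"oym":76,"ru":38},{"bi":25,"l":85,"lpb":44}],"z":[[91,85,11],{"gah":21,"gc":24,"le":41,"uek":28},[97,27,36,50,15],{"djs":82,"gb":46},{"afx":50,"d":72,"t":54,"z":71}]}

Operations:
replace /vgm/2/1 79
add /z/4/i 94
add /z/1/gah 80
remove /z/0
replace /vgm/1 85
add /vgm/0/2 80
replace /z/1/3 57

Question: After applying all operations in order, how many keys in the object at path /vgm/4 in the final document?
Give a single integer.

After op 1 (replace /vgm/2/1 79): {"ayu":{"of":[42,48],"tw":{"b":59,"s":53,"ufx":78,"yx":44}},"vgm":[[93,11],[54,19,9,59,1],[72,79,21,90,57],{"h":38,"oym":76,"ru":38},{"bi":25,"l":85,"lpb":44}],"z":[[91,85,11],{"gah":21,"gc":24,"le":41,"uek":28},[97,27,36,50,15],{"djs":82,"gb":46},{"afx":50,"d":72,"t":54,"z":71}]}
After op 2 (add /z/4/i 94): {"ayu":{"of":[42,48],"tw":{"b":59,"s":53,"ufx":78,"yx":44}},"vgm":[[93,11],[54,19,9,59,1],[72,79,21,90,57],{"h":38,"oym":76,"ru":38},{"bi":25,"l":85,"lpb":44}],"z":[[91,85,11],{"gah":21,"gc":24,"le":41,"uek":28},[97,27,36,50,15],{"djs":82,"gb":46},{"afx":50,"d":72,"i":94,"t":54,"z":71}]}
After op 3 (add /z/1/gah 80): {"ayu":{"of":[42,48],"tw":{"b":59,"s":53,"ufx":78,"yx":44}},"vgm":[[93,11],[54,19,9,59,1],[72,79,21,90,57],{"h":38,"oym":76,"ru":38},{"bi":25,"l":85,"lpb":44}],"z":[[91,85,11],{"gah":80,"gc":24,"le":41,"uek":28},[97,27,36,50,15],{"djs":82,"gb":46},{"afx":50,"d":72,"i":94,"t":54,"z":71}]}
After op 4 (remove /z/0): {"ayu":{"of":[42,48],"tw":{"b":59,"s":53,"ufx":78,"yx":44}},"vgm":[[93,11],[54,19,9,59,1],[72,79,21,90,57],{"h":38,"oym":76,"ru":38},{"bi":25,"l":85,"lpb":44}],"z":[{"gah":80,"gc":24,"le":41,"uek":28},[97,27,36,50,15],{"djs":82,"gb":46},{"afx":50,"d":72,"i":94,"t":54,"z":71}]}
After op 5 (replace /vgm/1 85): {"ayu":{"of":[42,48],"tw":{"b":59,"s":53,"ufx":78,"yx":44}},"vgm":[[93,11],85,[72,79,21,90,57],{"h":38,"oym":76,"ru":38},{"bi":25,"l":85,"lpb":44}],"z":[{"gah":80,"gc":24,"le":41,"uek":28},[97,27,36,50,15],{"djs":82,"gb":46},{"afx":50,"d":72,"i":94,"t":54,"z":71}]}
After op 6 (add /vgm/0/2 80): {"ayu":{"of":[42,48],"tw":{"b":59,"s":53,"ufx":78,"yx":44}},"vgm":[[93,11,80],85,[72,79,21,90,57],{"h":38,"oym":76,"ru":38},{"bi":25,"l":85,"lpb":44}],"z":[{"gah":80,"gc":24,"le":41,"uek":28},[97,27,36,50,15],{"djs":82,"gb":46},{"afx":50,"d":72,"i":94,"t":54,"z":71}]}
After op 7 (replace /z/1/3 57): {"ayu":{"of":[42,48],"tw":{"b":59,"s":53,"ufx":78,"yx":44}},"vgm":[[93,11,80],85,[72,79,21,90,57],{"h":38,"oym":76,"ru":38},{"bi":25,"l":85,"lpb":44}],"z":[{"gah":80,"gc":24,"le":41,"uek":28},[97,27,36,57,15],{"djs":82,"gb":46},{"afx":50,"d":72,"i":94,"t":54,"z":71}]}
Size at path /vgm/4: 3

Answer: 3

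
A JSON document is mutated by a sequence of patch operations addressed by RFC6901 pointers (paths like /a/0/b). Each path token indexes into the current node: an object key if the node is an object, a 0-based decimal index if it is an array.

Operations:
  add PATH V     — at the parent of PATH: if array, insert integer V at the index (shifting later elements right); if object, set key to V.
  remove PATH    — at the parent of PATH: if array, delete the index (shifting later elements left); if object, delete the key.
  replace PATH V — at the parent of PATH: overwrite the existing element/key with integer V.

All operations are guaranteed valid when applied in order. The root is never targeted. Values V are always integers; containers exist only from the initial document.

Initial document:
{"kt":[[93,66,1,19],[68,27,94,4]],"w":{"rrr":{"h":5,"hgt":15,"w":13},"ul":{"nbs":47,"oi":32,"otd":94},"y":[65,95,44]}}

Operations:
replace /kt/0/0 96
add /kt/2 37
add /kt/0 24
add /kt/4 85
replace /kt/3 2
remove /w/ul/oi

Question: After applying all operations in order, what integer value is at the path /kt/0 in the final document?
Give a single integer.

Answer: 24

Derivation:
After op 1 (replace /kt/0/0 96): {"kt":[[96,66,1,19],[68,27,94,4]],"w":{"rrr":{"h":5,"hgt":15,"w":13},"ul":{"nbs":47,"oi":32,"otd":94},"y":[65,95,44]}}
After op 2 (add /kt/2 37): {"kt":[[96,66,1,19],[68,27,94,4],37],"w":{"rrr":{"h":5,"hgt":15,"w":13},"ul":{"nbs":47,"oi":32,"otd":94},"y":[65,95,44]}}
After op 3 (add /kt/0 24): {"kt":[24,[96,66,1,19],[68,27,94,4],37],"w":{"rrr":{"h":5,"hgt":15,"w":13},"ul":{"nbs":47,"oi":32,"otd":94},"y":[65,95,44]}}
After op 4 (add /kt/4 85): {"kt":[24,[96,66,1,19],[68,27,94,4],37,85],"w":{"rrr":{"h":5,"hgt":15,"w":13},"ul":{"nbs":47,"oi":32,"otd":94},"y":[65,95,44]}}
After op 5 (replace /kt/3 2): {"kt":[24,[96,66,1,19],[68,27,94,4],2,85],"w":{"rrr":{"h":5,"hgt":15,"w":13},"ul":{"nbs":47,"oi":32,"otd":94},"y":[65,95,44]}}
After op 6 (remove /w/ul/oi): {"kt":[24,[96,66,1,19],[68,27,94,4],2,85],"w":{"rrr":{"h":5,"hgt":15,"w":13},"ul":{"nbs":47,"otd":94},"y":[65,95,44]}}
Value at /kt/0: 24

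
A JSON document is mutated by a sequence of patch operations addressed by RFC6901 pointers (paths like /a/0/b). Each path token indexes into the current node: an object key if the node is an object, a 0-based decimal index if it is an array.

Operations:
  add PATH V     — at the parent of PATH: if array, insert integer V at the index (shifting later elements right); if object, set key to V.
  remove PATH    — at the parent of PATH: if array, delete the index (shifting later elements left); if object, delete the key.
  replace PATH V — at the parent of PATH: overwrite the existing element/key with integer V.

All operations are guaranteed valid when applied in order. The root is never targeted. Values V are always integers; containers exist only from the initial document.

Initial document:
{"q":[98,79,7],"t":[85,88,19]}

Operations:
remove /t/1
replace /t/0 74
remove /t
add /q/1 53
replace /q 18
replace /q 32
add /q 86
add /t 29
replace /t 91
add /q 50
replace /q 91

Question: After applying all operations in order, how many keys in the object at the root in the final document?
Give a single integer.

Answer: 2

Derivation:
After op 1 (remove /t/1): {"q":[98,79,7],"t":[85,19]}
After op 2 (replace /t/0 74): {"q":[98,79,7],"t":[74,19]}
After op 3 (remove /t): {"q":[98,79,7]}
After op 4 (add /q/1 53): {"q":[98,53,79,7]}
After op 5 (replace /q 18): {"q":18}
After op 6 (replace /q 32): {"q":32}
After op 7 (add /q 86): {"q":86}
After op 8 (add /t 29): {"q":86,"t":29}
After op 9 (replace /t 91): {"q":86,"t":91}
After op 10 (add /q 50): {"q":50,"t":91}
After op 11 (replace /q 91): {"q":91,"t":91}
Size at the root: 2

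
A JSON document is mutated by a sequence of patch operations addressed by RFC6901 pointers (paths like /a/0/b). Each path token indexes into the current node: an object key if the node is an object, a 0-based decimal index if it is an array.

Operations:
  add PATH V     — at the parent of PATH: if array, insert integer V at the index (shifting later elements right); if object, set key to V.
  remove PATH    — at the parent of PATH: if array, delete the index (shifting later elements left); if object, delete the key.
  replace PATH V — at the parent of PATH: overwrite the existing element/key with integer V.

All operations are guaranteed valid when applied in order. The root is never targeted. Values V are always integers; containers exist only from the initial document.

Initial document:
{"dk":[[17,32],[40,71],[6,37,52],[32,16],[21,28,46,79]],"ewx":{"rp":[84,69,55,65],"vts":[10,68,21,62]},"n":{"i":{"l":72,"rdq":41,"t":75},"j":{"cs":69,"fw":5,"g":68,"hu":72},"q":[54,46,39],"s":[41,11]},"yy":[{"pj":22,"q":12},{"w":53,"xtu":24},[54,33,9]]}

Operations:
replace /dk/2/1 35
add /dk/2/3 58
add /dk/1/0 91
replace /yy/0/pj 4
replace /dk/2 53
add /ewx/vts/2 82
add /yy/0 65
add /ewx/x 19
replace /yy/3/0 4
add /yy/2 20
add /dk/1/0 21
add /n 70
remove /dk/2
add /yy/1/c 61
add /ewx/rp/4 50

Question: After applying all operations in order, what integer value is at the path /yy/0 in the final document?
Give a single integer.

After op 1 (replace /dk/2/1 35): {"dk":[[17,32],[40,71],[6,35,52],[32,16],[21,28,46,79]],"ewx":{"rp":[84,69,55,65],"vts":[10,68,21,62]},"n":{"i":{"l":72,"rdq":41,"t":75},"j":{"cs":69,"fw":5,"g":68,"hu":72},"q":[54,46,39],"s":[41,11]},"yy":[{"pj":22,"q":12},{"w":53,"xtu":24},[54,33,9]]}
After op 2 (add /dk/2/3 58): {"dk":[[17,32],[40,71],[6,35,52,58],[32,16],[21,28,46,79]],"ewx":{"rp":[84,69,55,65],"vts":[10,68,21,62]},"n":{"i":{"l":72,"rdq":41,"t":75},"j":{"cs":69,"fw":5,"g":68,"hu":72},"q":[54,46,39],"s":[41,11]},"yy":[{"pj":22,"q":12},{"w":53,"xtu":24},[54,33,9]]}
After op 3 (add /dk/1/0 91): {"dk":[[17,32],[91,40,71],[6,35,52,58],[32,16],[21,28,46,79]],"ewx":{"rp":[84,69,55,65],"vts":[10,68,21,62]},"n":{"i":{"l":72,"rdq":41,"t":75},"j":{"cs":69,"fw":5,"g":68,"hu":72},"q":[54,46,39],"s":[41,11]},"yy":[{"pj":22,"q":12},{"w":53,"xtu":24},[54,33,9]]}
After op 4 (replace /yy/0/pj 4): {"dk":[[17,32],[91,40,71],[6,35,52,58],[32,16],[21,28,46,79]],"ewx":{"rp":[84,69,55,65],"vts":[10,68,21,62]},"n":{"i":{"l":72,"rdq":41,"t":75},"j":{"cs":69,"fw":5,"g":68,"hu":72},"q":[54,46,39],"s":[41,11]},"yy":[{"pj":4,"q":12},{"w":53,"xtu":24},[54,33,9]]}
After op 5 (replace /dk/2 53): {"dk":[[17,32],[91,40,71],53,[32,16],[21,28,46,79]],"ewx":{"rp":[84,69,55,65],"vts":[10,68,21,62]},"n":{"i":{"l":72,"rdq":41,"t":75},"j":{"cs":69,"fw":5,"g":68,"hu":72},"q":[54,46,39],"s":[41,11]},"yy":[{"pj":4,"q":12},{"w":53,"xtu":24},[54,33,9]]}
After op 6 (add /ewx/vts/2 82): {"dk":[[17,32],[91,40,71],53,[32,16],[21,28,46,79]],"ewx":{"rp":[84,69,55,65],"vts":[10,68,82,21,62]},"n":{"i":{"l":72,"rdq":41,"t":75},"j":{"cs":69,"fw":5,"g":68,"hu":72},"q":[54,46,39],"s":[41,11]},"yy":[{"pj":4,"q":12},{"w":53,"xtu":24},[54,33,9]]}
After op 7 (add /yy/0 65): {"dk":[[17,32],[91,40,71],53,[32,16],[21,28,46,79]],"ewx":{"rp":[84,69,55,65],"vts":[10,68,82,21,62]},"n":{"i":{"l":72,"rdq":41,"t":75},"j":{"cs":69,"fw":5,"g":68,"hu":72},"q":[54,46,39],"s":[41,11]},"yy":[65,{"pj":4,"q":12},{"w":53,"xtu":24},[54,33,9]]}
After op 8 (add /ewx/x 19): {"dk":[[17,32],[91,40,71],53,[32,16],[21,28,46,79]],"ewx":{"rp":[84,69,55,65],"vts":[10,68,82,21,62],"x":19},"n":{"i":{"l":72,"rdq":41,"t":75},"j":{"cs":69,"fw":5,"g":68,"hu":72},"q":[54,46,39],"s":[41,11]},"yy":[65,{"pj":4,"q":12},{"w":53,"xtu":24},[54,33,9]]}
After op 9 (replace /yy/3/0 4): {"dk":[[17,32],[91,40,71],53,[32,16],[21,28,46,79]],"ewx":{"rp":[84,69,55,65],"vts":[10,68,82,21,62],"x":19},"n":{"i":{"l":72,"rdq":41,"t":75},"j":{"cs":69,"fw":5,"g":68,"hu":72},"q":[54,46,39],"s":[41,11]},"yy":[65,{"pj":4,"q":12},{"w":53,"xtu":24},[4,33,9]]}
After op 10 (add /yy/2 20): {"dk":[[17,32],[91,40,71],53,[32,16],[21,28,46,79]],"ewx":{"rp":[84,69,55,65],"vts":[10,68,82,21,62],"x":19},"n":{"i":{"l":72,"rdq":41,"t":75},"j":{"cs":69,"fw":5,"g":68,"hu":72},"q":[54,46,39],"s":[41,11]},"yy":[65,{"pj":4,"q":12},20,{"w":53,"xtu":24},[4,33,9]]}
After op 11 (add /dk/1/0 21): {"dk":[[17,32],[21,91,40,71],53,[32,16],[21,28,46,79]],"ewx":{"rp":[84,69,55,65],"vts":[10,68,82,21,62],"x":19},"n":{"i":{"l":72,"rdq":41,"t":75},"j":{"cs":69,"fw":5,"g":68,"hu":72},"q":[54,46,39],"s":[41,11]},"yy":[65,{"pj":4,"q":12},20,{"w":53,"xtu":24},[4,33,9]]}
After op 12 (add /n 70): {"dk":[[17,32],[21,91,40,71],53,[32,16],[21,28,46,79]],"ewx":{"rp":[84,69,55,65],"vts":[10,68,82,21,62],"x":19},"n":70,"yy":[65,{"pj":4,"q":12},20,{"w":53,"xtu":24},[4,33,9]]}
After op 13 (remove /dk/2): {"dk":[[17,32],[21,91,40,71],[32,16],[21,28,46,79]],"ewx":{"rp":[84,69,55,65],"vts":[10,68,82,21,62],"x":19},"n":70,"yy":[65,{"pj":4,"q":12},20,{"w":53,"xtu":24},[4,33,9]]}
After op 14 (add /yy/1/c 61): {"dk":[[17,32],[21,91,40,71],[32,16],[21,28,46,79]],"ewx":{"rp":[84,69,55,65],"vts":[10,68,82,21,62],"x":19},"n":70,"yy":[65,{"c":61,"pj":4,"q":12},20,{"w":53,"xtu":24},[4,33,9]]}
After op 15 (add /ewx/rp/4 50): {"dk":[[17,32],[21,91,40,71],[32,16],[21,28,46,79]],"ewx":{"rp":[84,69,55,65,50],"vts":[10,68,82,21,62],"x":19},"n":70,"yy":[65,{"c":61,"pj":4,"q":12},20,{"w":53,"xtu":24},[4,33,9]]}
Value at /yy/0: 65

Answer: 65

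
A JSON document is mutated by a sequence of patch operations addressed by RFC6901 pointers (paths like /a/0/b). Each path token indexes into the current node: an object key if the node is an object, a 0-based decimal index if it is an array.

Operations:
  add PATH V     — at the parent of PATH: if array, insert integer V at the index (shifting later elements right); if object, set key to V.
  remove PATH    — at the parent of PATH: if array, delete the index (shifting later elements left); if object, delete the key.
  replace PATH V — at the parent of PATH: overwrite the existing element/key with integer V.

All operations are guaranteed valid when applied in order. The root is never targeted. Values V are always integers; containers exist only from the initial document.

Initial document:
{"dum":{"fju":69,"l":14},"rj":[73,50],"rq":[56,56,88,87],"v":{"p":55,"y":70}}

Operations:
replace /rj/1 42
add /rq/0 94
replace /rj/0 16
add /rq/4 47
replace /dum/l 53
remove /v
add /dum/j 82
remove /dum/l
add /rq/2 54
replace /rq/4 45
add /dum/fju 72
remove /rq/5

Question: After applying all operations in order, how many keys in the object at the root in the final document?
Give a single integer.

After op 1 (replace /rj/1 42): {"dum":{"fju":69,"l":14},"rj":[73,42],"rq":[56,56,88,87],"v":{"p":55,"y":70}}
After op 2 (add /rq/0 94): {"dum":{"fju":69,"l":14},"rj":[73,42],"rq":[94,56,56,88,87],"v":{"p":55,"y":70}}
After op 3 (replace /rj/0 16): {"dum":{"fju":69,"l":14},"rj":[16,42],"rq":[94,56,56,88,87],"v":{"p":55,"y":70}}
After op 4 (add /rq/4 47): {"dum":{"fju":69,"l":14},"rj":[16,42],"rq":[94,56,56,88,47,87],"v":{"p":55,"y":70}}
After op 5 (replace /dum/l 53): {"dum":{"fju":69,"l":53},"rj":[16,42],"rq":[94,56,56,88,47,87],"v":{"p":55,"y":70}}
After op 6 (remove /v): {"dum":{"fju":69,"l":53},"rj":[16,42],"rq":[94,56,56,88,47,87]}
After op 7 (add /dum/j 82): {"dum":{"fju":69,"j":82,"l":53},"rj":[16,42],"rq":[94,56,56,88,47,87]}
After op 8 (remove /dum/l): {"dum":{"fju":69,"j":82},"rj":[16,42],"rq":[94,56,56,88,47,87]}
After op 9 (add /rq/2 54): {"dum":{"fju":69,"j":82},"rj":[16,42],"rq":[94,56,54,56,88,47,87]}
After op 10 (replace /rq/4 45): {"dum":{"fju":69,"j":82},"rj":[16,42],"rq":[94,56,54,56,45,47,87]}
After op 11 (add /dum/fju 72): {"dum":{"fju":72,"j":82},"rj":[16,42],"rq":[94,56,54,56,45,47,87]}
After op 12 (remove /rq/5): {"dum":{"fju":72,"j":82},"rj":[16,42],"rq":[94,56,54,56,45,87]}
Size at the root: 3

Answer: 3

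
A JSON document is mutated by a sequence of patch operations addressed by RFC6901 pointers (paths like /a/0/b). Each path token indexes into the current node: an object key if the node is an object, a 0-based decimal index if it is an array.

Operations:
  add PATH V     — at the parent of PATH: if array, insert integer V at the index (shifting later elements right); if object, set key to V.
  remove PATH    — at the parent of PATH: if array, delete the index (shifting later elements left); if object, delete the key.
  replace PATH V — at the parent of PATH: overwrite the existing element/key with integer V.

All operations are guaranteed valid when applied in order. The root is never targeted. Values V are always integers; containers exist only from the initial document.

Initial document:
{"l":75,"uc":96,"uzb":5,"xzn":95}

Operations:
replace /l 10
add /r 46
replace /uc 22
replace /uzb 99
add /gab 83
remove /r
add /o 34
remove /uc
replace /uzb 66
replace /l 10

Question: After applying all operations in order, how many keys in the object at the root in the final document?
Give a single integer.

Answer: 5

Derivation:
After op 1 (replace /l 10): {"l":10,"uc":96,"uzb":5,"xzn":95}
After op 2 (add /r 46): {"l":10,"r":46,"uc":96,"uzb":5,"xzn":95}
After op 3 (replace /uc 22): {"l":10,"r":46,"uc":22,"uzb":5,"xzn":95}
After op 4 (replace /uzb 99): {"l":10,"r":46,"uc":22,"uzb":99,"xzn":95}
After op 5 (add /gab 83): {"gab":83,"l":10,"r":46,"uc":22,"uzb":99,"xzn":95}
After op 6 (remove /r): {"gab":83,"l":10,"uc":22,"uzb":99,"xzn":95}
After op 7 (add /o 34): {"gab":83,"l":10,"o":34,"uc":22,"uzb":99,"xzn":95}
After op 8 (remove /uc): {"gab":83,"l":10,"o":34,"uzb":99,"xzn":95}
After op 9 (replace /uzb 66): {"gab":83,"l":10,"o":34,"uzb":66,"xzn":95}
After op 10 (replace /l 10): {"gab":83,"l":10,"o":34,"uzb":66,"xzn":95}
Size at the root: 5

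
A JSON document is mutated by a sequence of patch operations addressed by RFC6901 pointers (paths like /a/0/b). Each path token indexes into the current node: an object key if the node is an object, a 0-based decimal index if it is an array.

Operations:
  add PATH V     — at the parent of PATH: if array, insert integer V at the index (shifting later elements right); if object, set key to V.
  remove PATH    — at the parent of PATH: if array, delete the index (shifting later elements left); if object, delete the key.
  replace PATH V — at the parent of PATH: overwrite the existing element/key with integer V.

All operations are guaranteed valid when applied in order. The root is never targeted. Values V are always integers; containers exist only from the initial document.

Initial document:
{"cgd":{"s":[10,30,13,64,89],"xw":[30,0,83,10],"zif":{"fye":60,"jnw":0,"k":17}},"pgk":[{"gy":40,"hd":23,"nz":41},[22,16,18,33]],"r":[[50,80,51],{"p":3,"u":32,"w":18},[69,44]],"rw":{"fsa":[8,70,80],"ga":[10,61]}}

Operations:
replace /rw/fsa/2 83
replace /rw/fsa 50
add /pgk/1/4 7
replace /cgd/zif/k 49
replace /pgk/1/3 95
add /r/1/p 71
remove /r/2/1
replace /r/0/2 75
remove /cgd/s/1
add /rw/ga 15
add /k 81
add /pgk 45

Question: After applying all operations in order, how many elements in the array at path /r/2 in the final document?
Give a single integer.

Answer: 1

Derivation:
After op 1 (replace /rw/fsa/2 83): {"cgd":{"s":[10,30,13,64,89],"xw":[30,0,83,10],"zif":{"fye":60,"jnw":0,"k":17}},"pgk":[{"gy":40,"hd":23,"nz":41},[22,16,18,33]],"r":[[50,80,51],{"p":3,"u":32,"w":18},[69,44]],"rw":{"fsa":[8,70,83],"ga":[10,61]}}
After op 2 (replace /rw/fsa 50): {"cgd":{"s":[10,30,13,64,89],"xw":[30,0,83,10],"zif":{"fye":60,"jnw":0,"k":17}},"pgk":[{"gy":40,"hd":23,"nz":41},[22,16,18,33]],"r":[[50,80,51],{"p":3,"u":32,"w":18},[69,44]],"rw":{"fsa":50,"ga":[10,61]}}
After op 3 (add /pgk/1/4 7): {"cgd":{"s":[10,30,13,64,89],"xw":[30,0,83,10],"zif":{"fye":60,"jnw":0,"k":17}},"pgk":[{"gy":40,"hd":23,"nz":41},[22,16,18,33,7]],"r":[[50,80,51],{"p":3,"u":32,"w":18},[69,44]],"rw":{"fsa":50,"ga":[10,61]}}
After op 4 (replace /cgd/zif/k 49): {"cgd":{"s":[10,30,13,64,89],"xw":[30,0,83,10],"zif":{"fye":60,"jnw":0,"k":49}},"pgk":[{"gy":40,"hd":23,"nz":41},[22,16,18,33,7]],"r":[[50,80,51],{"p":3,"u":32,"w":18},[69,44]],"rw":{"fsa":50,"ga":[10,61]}}
After op 5 (replace /pgk/1/3 95): {"cgd":{"s":[10,30,13,64,89],"xw":[30,0,83,10],"zif":{"fye":60,"jnw":0,"k":49}},"pgk":[{"gy":40,"hd":23,"nz":41},[22,16,18,95,7]],"r":[[50,80,51],{"p":3,"u":32,"w":18},[69,44]],"rw":{"fsa":50,"ga":[10,61]}}
After op 6 (add /r/1/p 71): {"cgd":{"s":[10,30,13,64,89],"xw":[30,0,83,10],"zif":{"fye":60,"jnw":0,"k":49}},"pgk":[{"gy":40,"hd":23,"nz":41},[22,16,18,95,7]],"r":[[50,80,51],{"p":71,"u":32,"w":18},[69,44]],"rw":{"fsa":50,"ga":[10,61]}}
After op 7 (remove /r/2/1): {"cgd":{"s":[10,30,13,64,89],"xw":[30,0,83,10],"zif":{"fye":60,"jnw":0,"k":49}},"pgk":[{"gy":40,"hd":23,"nz":41},[22,16,18,95,7]],"r":[[50,80,51],{"p":71,"u":32,"w":18},[69]],"rw":{"fsa":50,"ga":[10,61]}}
After op 8 (replace /r/0/2 75): {"cgd":{"s":[10,30,13,64,89],"xw":[30,0,83,10],"zif":{"fye":60,"jnw":0,"k":49}},"pgk":[{"gy":40,"hd":23,"nz":41},[22,16,18,95,7]],"r":[[50,80,75],{"p":71,"u":32,"w":18},[69]],"rw":{"fsa":50,"ga":[10,61]}}
After op 9 (remove /cgd/s/1): {"cgd":{"s":[10,13,64,89],"xw":[30,0,83,10],"zif":{"fye":60,"jnw":0,"k":49}},"pgk":[{"gy":40,"hd":23,"nz":41},[22,16,18,95,7]],"r":[[50,80,75],{"p":71,"u":32,"w":18},[69]],"rw":{"fsa":50,"ga":[10,61]}}
After op 10 (add /rw/ga 15): {"cgd":{"s":[10,13,64,89],"xw":[30,0,83,10],"zif":{"fye":60,"jnw":0,"k":49}},"pgk":[{"gy":40,"hd":23,"nz":41},[22,16,18,95,7]],"r":[[50,80,75],{"p":71,"u":32,"w":18},[69]],"rw":{"fsa":50,"ga":15}}
After op 11 (add /k 81): {"cgd":{"s":[10,13,64,89],"xw":[30,0,83,10],"zif":{"fye":60,"jnw":0,"k":49}},"k":81,"pgk":[{"gy":40,"hd":23,"nz":41},[22,16,18,95,7]],"r":[[50,80,75],{"p":71,"u":32,"w":18},[69]],"rw":{"fsa":50,"ga":15}}
After op 12 (add /pgk 45): {"cgd":{"s":[10,13,64,89],"xw":[30,0,83,10],"zif":{"fye":60,"jnw":0,"k":49}},"k":81,"pgk":45,"r":[[50,80,75],{"p":71,"u":32,"w":18},[69]],"rw":{"fsa":50,"ga":15}}
Size at path /r/2: 1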